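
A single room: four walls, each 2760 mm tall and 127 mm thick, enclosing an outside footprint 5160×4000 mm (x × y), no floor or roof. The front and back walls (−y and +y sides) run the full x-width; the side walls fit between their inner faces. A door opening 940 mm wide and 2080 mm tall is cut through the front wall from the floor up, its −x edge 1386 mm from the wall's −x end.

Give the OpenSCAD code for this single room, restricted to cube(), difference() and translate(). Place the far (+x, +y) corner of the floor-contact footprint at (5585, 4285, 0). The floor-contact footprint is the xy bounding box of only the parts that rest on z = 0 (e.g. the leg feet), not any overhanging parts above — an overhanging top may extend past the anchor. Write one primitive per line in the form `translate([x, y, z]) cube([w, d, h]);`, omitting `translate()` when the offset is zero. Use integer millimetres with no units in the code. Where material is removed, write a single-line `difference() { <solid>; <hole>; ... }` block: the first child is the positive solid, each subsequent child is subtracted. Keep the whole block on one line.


difference() { translate([425, 285, 0]) cube([5160, 127, 2760]); translate([1811, 285, 0]) cube([940, 127, 2080]); }
translate([425, 4158, 0]) cube([5160, 127, 2760]);
translate([425, 412, 0]) cube([127, 3746, 2760]);
translate([5458, 412, 0]) cube([127, 3746, 2760]);


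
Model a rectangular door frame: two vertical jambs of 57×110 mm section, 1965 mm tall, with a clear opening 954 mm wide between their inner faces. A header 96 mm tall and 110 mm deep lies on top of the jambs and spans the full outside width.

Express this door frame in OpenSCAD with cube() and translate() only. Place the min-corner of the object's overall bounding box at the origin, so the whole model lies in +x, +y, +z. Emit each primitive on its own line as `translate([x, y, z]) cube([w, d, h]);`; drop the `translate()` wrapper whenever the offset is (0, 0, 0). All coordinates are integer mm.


cube([57, 110, 1965]);
translate([1011, 0, 0]) cube([57, 110, 1965]);
translate([0, 0, 1965]) cube([1068, 110, 96]);


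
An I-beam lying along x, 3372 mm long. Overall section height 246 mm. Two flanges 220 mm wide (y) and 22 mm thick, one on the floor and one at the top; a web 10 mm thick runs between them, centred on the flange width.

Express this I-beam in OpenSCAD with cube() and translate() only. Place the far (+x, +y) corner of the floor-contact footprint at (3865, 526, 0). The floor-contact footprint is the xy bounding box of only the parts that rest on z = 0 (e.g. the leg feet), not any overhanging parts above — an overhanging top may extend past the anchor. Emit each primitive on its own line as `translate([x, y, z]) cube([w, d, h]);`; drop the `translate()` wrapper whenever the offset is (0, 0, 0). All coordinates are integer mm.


translate([493, 306, 0]) cube([3372, 220, 22]);
translate([493, 411, 22]) cube([3372, 10, 202]);
translate([493, 306, 224]) cube([3372, 220, 22]);


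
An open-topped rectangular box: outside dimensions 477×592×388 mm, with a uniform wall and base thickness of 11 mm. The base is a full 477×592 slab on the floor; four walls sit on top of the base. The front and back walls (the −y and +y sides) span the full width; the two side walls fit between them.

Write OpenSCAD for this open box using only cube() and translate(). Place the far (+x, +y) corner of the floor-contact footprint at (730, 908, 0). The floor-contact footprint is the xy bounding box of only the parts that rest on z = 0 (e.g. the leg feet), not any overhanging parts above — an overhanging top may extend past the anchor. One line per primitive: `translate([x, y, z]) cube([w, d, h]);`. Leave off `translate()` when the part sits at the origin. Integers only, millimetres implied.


translate([253, 316, 0]) cube([477, 592, 11]);
translate([253, 316, 11]) cube([477, 11, 377]);
translate([253, 897, 11]) cube([477, 11, 377]);
translate([253, 327, 11]) cube([11, 570, 377]);
translate([719, 327, 11]) cube([11, 570, 377]);


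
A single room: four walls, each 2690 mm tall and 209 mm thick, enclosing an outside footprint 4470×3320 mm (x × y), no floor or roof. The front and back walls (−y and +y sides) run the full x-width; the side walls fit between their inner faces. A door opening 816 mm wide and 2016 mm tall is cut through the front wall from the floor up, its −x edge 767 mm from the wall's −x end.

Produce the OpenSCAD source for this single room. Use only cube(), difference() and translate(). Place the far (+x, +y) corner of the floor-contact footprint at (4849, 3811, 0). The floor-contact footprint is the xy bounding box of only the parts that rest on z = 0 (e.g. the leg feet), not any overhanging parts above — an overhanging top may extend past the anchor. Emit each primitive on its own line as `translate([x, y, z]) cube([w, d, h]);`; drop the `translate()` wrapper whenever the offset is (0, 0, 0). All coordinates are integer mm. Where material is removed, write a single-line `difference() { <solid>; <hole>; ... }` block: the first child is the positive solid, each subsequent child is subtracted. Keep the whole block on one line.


difference() { translate([379, 491, 0]) cube([4470, 209, 2690]); translate([1146, 491, 0]) cube([816, 209, 2016]); }
translate([379, 3602, 0]) cube([4470, 209, 2690]);
translate([379, 700, 0]) cube([209, 2902, 2690]);
translate([4640, 700, 0]) cube([209, 2902, 2690]);


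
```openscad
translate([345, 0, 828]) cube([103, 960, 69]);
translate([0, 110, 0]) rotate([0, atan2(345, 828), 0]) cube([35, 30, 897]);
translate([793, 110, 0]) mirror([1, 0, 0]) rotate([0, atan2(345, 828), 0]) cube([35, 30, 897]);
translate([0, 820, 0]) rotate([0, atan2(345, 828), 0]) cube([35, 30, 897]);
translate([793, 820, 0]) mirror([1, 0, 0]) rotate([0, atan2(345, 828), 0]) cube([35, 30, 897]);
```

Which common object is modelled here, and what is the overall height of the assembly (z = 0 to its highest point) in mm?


A sawhorse. The overall height is 897 mm.

A beam across two mirrored pairs of raked legs — a sawhorse. The beam's underside is at z = 828 (matching the legs' vertical rise in atan2(345, 828)) and the beam is 69 mm tall, so its top is at 828 + 69 = 897 mm. The raked legs top out at the beam's underside, so that is the highest point.


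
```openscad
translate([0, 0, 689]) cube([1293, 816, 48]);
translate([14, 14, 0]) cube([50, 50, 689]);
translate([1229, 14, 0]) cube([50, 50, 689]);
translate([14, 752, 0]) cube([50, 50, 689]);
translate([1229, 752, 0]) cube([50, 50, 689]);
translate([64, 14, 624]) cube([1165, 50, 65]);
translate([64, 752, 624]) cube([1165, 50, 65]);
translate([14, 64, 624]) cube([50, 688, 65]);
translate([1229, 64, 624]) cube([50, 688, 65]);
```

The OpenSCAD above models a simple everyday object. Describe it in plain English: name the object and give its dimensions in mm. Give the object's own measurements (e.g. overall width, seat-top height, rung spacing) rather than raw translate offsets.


A table: top 1293 mm (x) × 816 mm (y), 48 mm thick, upper face at z = 737 mm, on four 50×50 mm square legs, each inset 14 mm from the nearest pair of top edges from z = 0 to the bottom of the top. Four apron rails, 50 mm thick and 65 mm tall, run between adjacent legs with their top edges flush with the underside of the top and their outer faces flush with the legs' outer faces.


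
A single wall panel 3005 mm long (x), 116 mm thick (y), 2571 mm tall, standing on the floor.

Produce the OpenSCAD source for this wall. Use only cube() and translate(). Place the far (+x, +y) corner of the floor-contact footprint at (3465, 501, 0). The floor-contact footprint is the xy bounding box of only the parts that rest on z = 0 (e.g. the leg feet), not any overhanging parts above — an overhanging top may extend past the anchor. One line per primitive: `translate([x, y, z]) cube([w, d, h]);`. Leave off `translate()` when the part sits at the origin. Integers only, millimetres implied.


translate([460, 385, 0]) cube([3005, 116, 2571]);


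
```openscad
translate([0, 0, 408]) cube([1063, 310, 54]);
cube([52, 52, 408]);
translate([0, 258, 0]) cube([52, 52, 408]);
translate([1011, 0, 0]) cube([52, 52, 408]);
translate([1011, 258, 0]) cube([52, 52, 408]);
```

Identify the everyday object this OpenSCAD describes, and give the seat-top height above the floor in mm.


A bench. The seat-top height is 462 mm.

A long slab on four corner posts — a bench. The slab sits at z = 408 with thickness 54, so the top is 408 + 54 = 462 mm.


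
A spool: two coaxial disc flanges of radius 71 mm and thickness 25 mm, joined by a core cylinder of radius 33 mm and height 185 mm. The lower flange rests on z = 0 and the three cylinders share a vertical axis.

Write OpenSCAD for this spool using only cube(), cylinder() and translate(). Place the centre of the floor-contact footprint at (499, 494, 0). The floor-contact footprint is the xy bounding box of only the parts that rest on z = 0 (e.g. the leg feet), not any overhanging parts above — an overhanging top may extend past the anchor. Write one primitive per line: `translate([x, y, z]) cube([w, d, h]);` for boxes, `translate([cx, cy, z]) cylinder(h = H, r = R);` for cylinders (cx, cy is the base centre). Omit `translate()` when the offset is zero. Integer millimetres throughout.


translate([499, 494, 0]) cylinder(h = 25, r = 71);
translate([499, 494, 25]) cylinder(h = 185, r = 33);
translate([499, 494, 210]) cylinder(h = 25, r = 71);


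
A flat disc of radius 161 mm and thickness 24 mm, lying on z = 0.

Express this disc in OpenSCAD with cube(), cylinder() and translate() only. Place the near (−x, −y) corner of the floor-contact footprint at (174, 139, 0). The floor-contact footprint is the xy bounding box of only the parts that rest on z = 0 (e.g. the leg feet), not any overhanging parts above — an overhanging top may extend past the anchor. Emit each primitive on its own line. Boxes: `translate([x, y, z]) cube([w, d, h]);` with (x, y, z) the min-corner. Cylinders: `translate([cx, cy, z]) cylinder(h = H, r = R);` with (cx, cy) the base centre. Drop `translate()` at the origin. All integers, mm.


translate([335, 300, 0]) cylinder(h = 24, r = 161);


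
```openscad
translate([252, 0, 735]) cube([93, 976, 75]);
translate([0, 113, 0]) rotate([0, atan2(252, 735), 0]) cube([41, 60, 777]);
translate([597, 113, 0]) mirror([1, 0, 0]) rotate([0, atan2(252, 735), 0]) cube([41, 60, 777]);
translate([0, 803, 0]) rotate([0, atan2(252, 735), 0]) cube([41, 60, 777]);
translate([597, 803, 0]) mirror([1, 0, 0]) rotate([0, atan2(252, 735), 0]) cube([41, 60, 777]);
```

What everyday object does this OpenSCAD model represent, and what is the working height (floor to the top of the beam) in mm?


A sawhorse. The overall height is 810 mm.

A beam across two mirrored pairs of raked legs — a sawhorse. The beam's underside is at z = 735 (matching the legs' vertical rise in atan2(252, 735)) and the beam is 75 mm tall, so its top is at 735 + 75 = 810 mm. The raked legs top out at the beam's underside, so that is the highest point.


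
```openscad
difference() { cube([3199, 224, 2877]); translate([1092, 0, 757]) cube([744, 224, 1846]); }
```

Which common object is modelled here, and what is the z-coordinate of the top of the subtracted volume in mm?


A wall with a window opening. The window head height is 2603 mm.

A wall with a rectangular opening subtracted — a window. Sill at z = 757, opening 1846 mm tall, so the head is at 757 + 1846 = 2603 mm.


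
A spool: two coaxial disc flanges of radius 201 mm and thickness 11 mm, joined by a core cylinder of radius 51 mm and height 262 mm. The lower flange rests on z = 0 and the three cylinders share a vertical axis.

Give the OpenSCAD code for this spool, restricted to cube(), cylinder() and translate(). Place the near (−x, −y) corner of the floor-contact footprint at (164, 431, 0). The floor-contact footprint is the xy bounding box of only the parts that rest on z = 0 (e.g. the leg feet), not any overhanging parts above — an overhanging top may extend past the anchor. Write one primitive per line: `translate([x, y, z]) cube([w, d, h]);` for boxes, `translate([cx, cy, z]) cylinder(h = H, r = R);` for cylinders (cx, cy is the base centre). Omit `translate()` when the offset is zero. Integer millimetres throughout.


translate([365, 632, 0]) cylinder(h = 11, r = 201);
translate([365, 632, 11]) cylinder(h = 262, r = 51);
translate([365, 632, 273]) cylinder(h = 11, r = 201);


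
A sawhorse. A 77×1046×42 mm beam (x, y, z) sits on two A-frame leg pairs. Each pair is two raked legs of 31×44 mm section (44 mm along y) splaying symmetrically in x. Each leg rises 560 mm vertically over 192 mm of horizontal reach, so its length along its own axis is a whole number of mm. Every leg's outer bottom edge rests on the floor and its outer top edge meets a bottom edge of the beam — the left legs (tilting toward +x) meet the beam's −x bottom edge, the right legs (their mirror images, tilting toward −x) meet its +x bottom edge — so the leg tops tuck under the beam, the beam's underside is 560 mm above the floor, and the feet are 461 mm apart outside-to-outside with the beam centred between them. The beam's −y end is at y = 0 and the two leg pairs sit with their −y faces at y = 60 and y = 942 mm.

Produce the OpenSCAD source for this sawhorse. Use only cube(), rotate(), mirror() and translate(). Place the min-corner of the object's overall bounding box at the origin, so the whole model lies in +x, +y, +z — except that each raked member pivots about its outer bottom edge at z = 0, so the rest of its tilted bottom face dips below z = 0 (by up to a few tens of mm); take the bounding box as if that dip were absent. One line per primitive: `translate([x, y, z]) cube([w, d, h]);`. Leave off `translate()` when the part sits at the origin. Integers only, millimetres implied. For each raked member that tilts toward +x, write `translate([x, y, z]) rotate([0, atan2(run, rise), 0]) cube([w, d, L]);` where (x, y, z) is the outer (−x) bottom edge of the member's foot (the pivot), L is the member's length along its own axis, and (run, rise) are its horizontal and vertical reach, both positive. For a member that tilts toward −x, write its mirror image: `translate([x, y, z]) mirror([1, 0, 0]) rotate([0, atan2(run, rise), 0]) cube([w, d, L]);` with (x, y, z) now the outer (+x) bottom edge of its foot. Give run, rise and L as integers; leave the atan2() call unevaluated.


translate([192, 0, 560]) cube([77, 1046, 42]);
translate([0, 60, 0]) rotate([0, atan2(192, 560), 0]) cube([31, 44, 592]);
translate([461, 60, 0]) mirror([1, 0, 0]) rotate([0, atan2(192, 560), 0]) cube([31, 44, 592]);
translate([0, 942, 0]) rotate([0, atan2(192, 560), 0]) cube([31, 44, 592]);
translate([461, 942, 0]) mirror([1, 0, 0]) rotate([0, atan2(192, 560), 0]) cube([31, 44, 592]);


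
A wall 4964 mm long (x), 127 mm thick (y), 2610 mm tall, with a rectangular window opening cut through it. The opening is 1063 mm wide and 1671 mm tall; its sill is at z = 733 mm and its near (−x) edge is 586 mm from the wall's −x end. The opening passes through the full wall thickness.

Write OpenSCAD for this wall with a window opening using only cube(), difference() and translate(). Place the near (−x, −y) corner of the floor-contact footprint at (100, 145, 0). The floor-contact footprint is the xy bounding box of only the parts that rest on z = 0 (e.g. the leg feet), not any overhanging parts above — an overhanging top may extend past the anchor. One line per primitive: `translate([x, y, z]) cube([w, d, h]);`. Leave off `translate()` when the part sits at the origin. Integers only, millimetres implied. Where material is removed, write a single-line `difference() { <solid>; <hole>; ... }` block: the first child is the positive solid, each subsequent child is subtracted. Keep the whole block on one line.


difference() { translate([100, 145, 0]) cube([4964, 127, 2610]); translate([686, 145, 733]) cube([1063, 127, 1671]); }


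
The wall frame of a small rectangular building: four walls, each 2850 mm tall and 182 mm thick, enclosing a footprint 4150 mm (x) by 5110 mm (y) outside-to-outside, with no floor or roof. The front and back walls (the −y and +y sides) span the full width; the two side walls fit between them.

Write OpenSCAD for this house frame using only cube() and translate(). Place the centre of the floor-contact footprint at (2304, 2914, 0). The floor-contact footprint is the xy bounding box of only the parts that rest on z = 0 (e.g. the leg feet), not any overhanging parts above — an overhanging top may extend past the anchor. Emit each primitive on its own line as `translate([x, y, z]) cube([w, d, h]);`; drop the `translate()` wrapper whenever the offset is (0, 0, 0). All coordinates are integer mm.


translate([229, 359, 0]) cube([4150, 182, 2850]);
translate([229, 5287, 0]) cube([4150, 182, 2850]);
translate([229, 541, 0]) cube([182, 4746, 2850]);
translate([4197, 541, 0]) cube([182, 4746, 2850]);


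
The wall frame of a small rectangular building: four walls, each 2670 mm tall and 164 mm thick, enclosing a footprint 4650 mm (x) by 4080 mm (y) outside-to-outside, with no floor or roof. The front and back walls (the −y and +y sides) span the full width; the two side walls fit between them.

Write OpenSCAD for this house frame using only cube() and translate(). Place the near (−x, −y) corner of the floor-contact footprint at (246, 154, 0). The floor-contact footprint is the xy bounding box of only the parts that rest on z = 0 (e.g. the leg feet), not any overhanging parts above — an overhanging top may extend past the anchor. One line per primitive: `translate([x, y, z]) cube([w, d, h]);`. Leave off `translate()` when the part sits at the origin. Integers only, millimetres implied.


translate([246, 154, 0]) cube([4650, 164, 2670]);
translate([246, 4070, 0]) cube([4650, 164, 2670]);
translate([246, 318, 0]) cube([164, 3752, 2670]);
translate([4732, 318, 0]) cube([164, 3752, 2670]);


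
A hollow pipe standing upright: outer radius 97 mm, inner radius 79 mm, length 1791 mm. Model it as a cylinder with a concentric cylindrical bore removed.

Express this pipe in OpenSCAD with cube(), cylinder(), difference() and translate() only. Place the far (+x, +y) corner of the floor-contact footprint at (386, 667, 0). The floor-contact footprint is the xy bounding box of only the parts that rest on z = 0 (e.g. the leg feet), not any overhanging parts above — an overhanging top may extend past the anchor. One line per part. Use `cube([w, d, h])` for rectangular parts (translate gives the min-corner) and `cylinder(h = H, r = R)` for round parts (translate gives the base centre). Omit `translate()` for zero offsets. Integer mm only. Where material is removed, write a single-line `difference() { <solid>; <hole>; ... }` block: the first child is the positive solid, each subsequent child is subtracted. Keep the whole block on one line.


difference() { translate([289, 570, 0]) cylinder(h = 1791, r = 97); translate([289, 570, 0]) cylinder(h = 1791, r = 79); }


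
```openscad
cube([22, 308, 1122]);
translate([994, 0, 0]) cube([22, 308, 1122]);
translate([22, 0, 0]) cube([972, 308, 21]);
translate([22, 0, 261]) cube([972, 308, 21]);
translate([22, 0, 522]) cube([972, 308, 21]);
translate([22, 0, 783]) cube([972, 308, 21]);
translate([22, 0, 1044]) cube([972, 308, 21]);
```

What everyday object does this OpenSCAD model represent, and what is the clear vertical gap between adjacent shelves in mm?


A bookshelf. The clear shelf gap is 240 mm.

Two tall side panels with 5 horizontal boards between them — a bookshelf. The first two shelf undersides are at z = 0 and z = 261; with shelf thickness 21, the clear gap is 261 − 0 − 21 = 240 mm.


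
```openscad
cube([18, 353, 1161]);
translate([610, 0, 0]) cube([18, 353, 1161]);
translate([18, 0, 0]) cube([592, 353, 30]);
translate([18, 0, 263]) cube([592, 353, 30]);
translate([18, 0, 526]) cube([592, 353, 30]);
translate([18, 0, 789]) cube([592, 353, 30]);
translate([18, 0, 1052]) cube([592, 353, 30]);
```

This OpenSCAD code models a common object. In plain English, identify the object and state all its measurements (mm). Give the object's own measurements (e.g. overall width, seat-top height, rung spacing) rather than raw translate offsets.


An open bookshelf. Two side panels, each 18 mm thick, 353 mm deep and 1161 mm tall, stand 628 mm apart (outside-to-outside). Between them sit 5 shelves, each 30 mm thick and 353 mm deep, spanning the full gap between the sides. The bottom shelf rests on the floor (its underside at z = 0) and the clear gap between one shelf's top and the next shelf's underside is 233 mm.


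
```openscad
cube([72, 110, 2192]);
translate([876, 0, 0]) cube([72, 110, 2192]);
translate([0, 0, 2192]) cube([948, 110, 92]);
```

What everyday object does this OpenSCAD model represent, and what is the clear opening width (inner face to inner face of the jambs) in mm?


A door frame. The clear opening width is 804 mm.

Two 2192 mm tall posts with a header on top — a door frame. The left jamb is 72 mm wide at x = 0; the right jamb starts at x = 876. The clear opening is 876 − 72 = 804 mm.


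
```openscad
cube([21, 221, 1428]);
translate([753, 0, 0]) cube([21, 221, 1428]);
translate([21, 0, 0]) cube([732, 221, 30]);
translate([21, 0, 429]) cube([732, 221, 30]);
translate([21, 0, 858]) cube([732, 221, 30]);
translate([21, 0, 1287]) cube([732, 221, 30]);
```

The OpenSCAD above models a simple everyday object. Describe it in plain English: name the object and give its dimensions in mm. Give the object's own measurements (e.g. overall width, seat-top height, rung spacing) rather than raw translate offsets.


An open bookshelf. Two side panels, each 21 mm thick, 221 mm deep and 1428 mm tall, stand 774 mm apart (outside-to-outside). Between them sit 4 shelves, each 30 mm thick and 221 mm deep, spanning the full gap between the sides. The bottom shelf rests on the floor (its underside at z = 0) and the clear gap between one shelf's top and the next shelf's underside is 399 mm.


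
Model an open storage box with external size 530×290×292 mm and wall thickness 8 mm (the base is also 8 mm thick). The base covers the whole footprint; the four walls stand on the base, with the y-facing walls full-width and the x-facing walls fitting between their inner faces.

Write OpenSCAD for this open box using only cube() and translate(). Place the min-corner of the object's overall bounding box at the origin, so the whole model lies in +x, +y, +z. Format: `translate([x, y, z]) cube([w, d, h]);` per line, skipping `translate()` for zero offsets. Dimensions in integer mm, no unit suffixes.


cube([530, 290, 8]);
translate([0, 0, 8]) cube([530, 8, 284]);
translate([0, 282, 8]) cube([530, 8, 284]);
translate([0, 8, 8]) cube([8, 274, 284]);
translate([522, 8, 8]) cube([8, 274, 284]);


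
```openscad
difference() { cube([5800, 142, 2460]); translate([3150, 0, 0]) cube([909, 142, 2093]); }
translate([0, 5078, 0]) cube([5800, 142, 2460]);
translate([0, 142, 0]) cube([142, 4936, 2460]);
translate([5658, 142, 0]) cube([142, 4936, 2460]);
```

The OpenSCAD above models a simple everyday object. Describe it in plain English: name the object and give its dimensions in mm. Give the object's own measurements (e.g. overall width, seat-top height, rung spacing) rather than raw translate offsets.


A single room: four walls, each 2460 mm tall and 142 mm thick, enclosing an outside footprint 5800×5220 mm (x × y), no floor or roof. The front and back walls (−y and +y sides) run the full x-width; the side walls fit between their inner faces. A door opening 909 mm wide and 2093 mm tall is cut through the front wall from the floor up, its −x edge 3150 mm from the wall's −x end.


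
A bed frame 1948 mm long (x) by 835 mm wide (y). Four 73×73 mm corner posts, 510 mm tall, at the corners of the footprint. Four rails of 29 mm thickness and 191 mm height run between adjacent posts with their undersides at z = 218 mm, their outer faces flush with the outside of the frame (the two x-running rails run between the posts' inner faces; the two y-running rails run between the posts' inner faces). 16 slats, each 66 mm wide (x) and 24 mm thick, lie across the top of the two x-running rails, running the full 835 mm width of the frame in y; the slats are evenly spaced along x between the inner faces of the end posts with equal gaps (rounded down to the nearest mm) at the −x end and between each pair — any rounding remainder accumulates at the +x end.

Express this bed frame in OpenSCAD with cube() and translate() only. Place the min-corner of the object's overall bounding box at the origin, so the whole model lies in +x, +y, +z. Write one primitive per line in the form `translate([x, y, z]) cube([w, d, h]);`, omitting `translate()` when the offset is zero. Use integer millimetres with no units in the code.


// slat z = rail_z + rail_h = 218 + 191 = 409
// slat gap = ⌊(1802 − 16·66) / 17⌋ = 43
cube([73, 73, 510]);
translate([0, 762, 0]) cube([73, 73, 510]);
translate([1875, 0, 0]) cube([73, 73, 510]);
translate([1875, 762, 0]) cube([73, 73, 510]);
translate([73, 0, 218]) cube([1802, 29, 191]);
translate([73, 806, 218]) cube([1802, 29, 191]);
translate([0, 73, 218]) cube([29, 689, 191]);
translate([1919, 73, 218]) cube([29, 689, 191]);
translate([116, 0, 409]) cube([66, 835, 24]);
translate([225, 0, 409]) cube([66, 835, 24]);
translate([334, 0, 409]) cube([66, 835, 24]);
translate([443, 0, 409]) cube([66, 835, 24]);
translate([552, 0, 409]) cube([66, 835, 24]);
translate([661, 0, 409]) cube([66, 835, 24]);
translate([770, 0, 409]) cube([66, 835, 24]);
translate([879, 0, 409]) cube([66, 835, 24]);
translate([988, 0, 409]) cube([66, 835, 24]);
translate([1097, 0, 409]) cube([66, 835, 24]);
translate([1206, 0, 409]) cube([66, 835, 24]);
translate([1315, 0, 409]) cube([66, 835, 24]);
translate([1424, 0, 409]) cube([66, 835, 24]);
translate([1533, 0, 409]) cube([66, 835, 24]);
translate([1642, 0, 409]) cube([66, 835, 24]);
translate([1751, 0, 409]) cube([66, 835, 24]);


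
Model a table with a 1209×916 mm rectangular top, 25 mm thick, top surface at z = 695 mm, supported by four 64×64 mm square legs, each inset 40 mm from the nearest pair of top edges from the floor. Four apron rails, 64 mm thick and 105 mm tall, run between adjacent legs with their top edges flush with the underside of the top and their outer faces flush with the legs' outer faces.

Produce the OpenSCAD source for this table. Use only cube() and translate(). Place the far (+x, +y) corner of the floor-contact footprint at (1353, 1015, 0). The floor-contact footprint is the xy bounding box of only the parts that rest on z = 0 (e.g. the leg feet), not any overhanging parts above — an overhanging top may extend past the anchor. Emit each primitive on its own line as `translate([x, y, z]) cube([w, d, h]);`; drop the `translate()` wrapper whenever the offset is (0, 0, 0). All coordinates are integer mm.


// leg_h = 695 - 25 = 670
// apron z = 670 - 105 = 565
translate([184, 139, 670]) cube([1209, 916, 25]);
translate([224, 179, 0]) cube([64, 64, 670]);
translate([1289, 179, 0]) cube([64, 64, 670]);
translate([224, 951, 0]) cube([64, 64, 670]);
translate([1289, 951, 0]) cube([64, 64, 670]);
translate([288, 179, 565]) cube([1001, 64, 105]);
translate([288, 951, 565]) cube([1001, 64, 105]);
translate([224, 243, 565]) cube([64, 708, 105]);
translate([1289, 243, 565]) cube([64, 708, 105]);


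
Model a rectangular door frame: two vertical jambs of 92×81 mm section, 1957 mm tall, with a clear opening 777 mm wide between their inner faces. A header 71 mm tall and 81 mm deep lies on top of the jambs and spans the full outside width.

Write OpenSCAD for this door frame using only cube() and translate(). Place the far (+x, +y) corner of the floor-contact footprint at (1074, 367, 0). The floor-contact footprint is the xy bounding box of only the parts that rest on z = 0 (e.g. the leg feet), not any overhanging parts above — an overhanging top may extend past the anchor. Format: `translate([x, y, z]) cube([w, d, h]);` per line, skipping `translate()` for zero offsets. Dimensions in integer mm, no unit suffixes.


translate([113, 286, 0]) cube([92, 81, 1957]);
translate([982, 286, 0]) cube([92, 81, 1957]);
translate([113, 286, 1957]) cube([961, 81, 71]);


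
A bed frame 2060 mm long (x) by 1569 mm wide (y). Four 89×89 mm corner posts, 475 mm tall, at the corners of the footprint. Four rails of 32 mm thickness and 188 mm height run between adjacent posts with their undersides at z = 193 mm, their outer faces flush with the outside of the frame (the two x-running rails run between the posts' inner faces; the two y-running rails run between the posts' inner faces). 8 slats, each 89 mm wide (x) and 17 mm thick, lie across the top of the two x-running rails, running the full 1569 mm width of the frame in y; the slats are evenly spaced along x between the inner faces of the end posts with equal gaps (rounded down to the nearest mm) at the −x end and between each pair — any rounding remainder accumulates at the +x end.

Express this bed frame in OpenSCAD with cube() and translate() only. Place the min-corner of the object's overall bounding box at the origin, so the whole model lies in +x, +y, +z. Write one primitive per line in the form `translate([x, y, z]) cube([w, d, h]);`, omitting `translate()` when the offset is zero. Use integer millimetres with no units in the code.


cube([89, 89, 475]);
translate([0, 1480, 0]) cube([89, 89, 475]);
translate([1971, 0, 0]) cube([89, 89, 475]);
translate([1971, 1480, 0]) cube([89, 89, 475]);
translate([89, 0, 193]) cube([1882, 32, 188]);
translate([89, 1537, 193]) cube([1882, 32, 188]);
translate([0, 89, 193]) cube([32, 1391, 188]);
translate([2028, 89, 193]) cube([32, 1391, 188]);
translate([219, 0, 381]) cube([89, 1569, 17]);
translate([438, 0, 381]) cube([89, 1569, 17]);
translate([657, 0, 381]) cube([89, 1569, 17]);
translate([876, 0, 381]) cube([89, 1569, 17]);
translate([1095, 0, 381]) cube([89, 1569, 17]);
translate([1314, 0, 381]) cube([89, 1569, 17]);
translate([1533, 0, 381]) cube([89, 1569, 17]);
translate([1752, 0, 381]) cube([89, 1569, 17]);


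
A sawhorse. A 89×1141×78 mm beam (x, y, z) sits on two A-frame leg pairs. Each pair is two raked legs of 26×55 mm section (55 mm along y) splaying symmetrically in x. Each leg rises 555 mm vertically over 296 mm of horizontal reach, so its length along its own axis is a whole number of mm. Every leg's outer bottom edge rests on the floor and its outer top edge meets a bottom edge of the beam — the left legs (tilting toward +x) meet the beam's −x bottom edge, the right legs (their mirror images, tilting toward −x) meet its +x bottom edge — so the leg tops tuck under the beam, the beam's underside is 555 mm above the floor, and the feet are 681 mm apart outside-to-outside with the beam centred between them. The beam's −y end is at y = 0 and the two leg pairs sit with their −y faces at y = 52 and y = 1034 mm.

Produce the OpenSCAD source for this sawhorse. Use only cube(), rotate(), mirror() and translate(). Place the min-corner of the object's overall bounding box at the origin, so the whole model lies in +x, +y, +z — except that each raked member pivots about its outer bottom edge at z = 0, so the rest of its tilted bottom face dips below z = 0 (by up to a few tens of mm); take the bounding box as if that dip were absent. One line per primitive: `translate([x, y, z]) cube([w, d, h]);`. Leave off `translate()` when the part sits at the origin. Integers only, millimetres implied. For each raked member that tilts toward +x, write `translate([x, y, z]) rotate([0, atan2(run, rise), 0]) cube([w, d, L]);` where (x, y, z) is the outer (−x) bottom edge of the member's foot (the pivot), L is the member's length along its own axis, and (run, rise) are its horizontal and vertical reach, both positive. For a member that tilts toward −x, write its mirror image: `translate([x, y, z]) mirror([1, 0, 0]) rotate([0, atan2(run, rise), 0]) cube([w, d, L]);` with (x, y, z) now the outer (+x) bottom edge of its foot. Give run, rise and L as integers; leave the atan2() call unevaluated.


// leg length = √(296² + 555²) = 629
// right-leg outer foot x = 2·296 + 89 = 681
// beam min-corner = (296, 0, 555)
translate([296, 0, 555]) cube([89, 1141, 78]);
translate([0, 52, 0]) rotate([0, atan2(296, 555), 0]) cube([26, 55, 629]);
translate([681, 52, 0]) mirror([1, 0, 0]) rotate([0, atan2(296, 555), 0]) cube([26, 55, 629]);
translate([0, 1034, 0]) rotate([0, atan2(296, 555), 0]) cube([26, 55, 629]);
translate([681, 1034, 0]) mirror([1, 0, 0]) rotate([0, atan2(296, 555), 0]) cube([26, 55, 629]);


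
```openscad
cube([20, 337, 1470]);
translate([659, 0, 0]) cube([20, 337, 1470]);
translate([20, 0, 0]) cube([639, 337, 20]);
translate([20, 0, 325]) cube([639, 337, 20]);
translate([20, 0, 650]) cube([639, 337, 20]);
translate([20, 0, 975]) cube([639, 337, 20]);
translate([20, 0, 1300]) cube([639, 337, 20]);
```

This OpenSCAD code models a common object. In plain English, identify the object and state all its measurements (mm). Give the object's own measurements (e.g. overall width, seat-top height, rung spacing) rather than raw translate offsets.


An open bookshelf. Two side panels, each 20 mm thick, 337 mm deep and 1470 mm tall, stand 679 mm apart (outside-to-outside). Between them sit 5 shelves, each 20 mm thick and 337 mm deep, spanning the full gap between the sides. The bottom shelf rests on the floor (its underside at z = 0) and the clear gap between one shelf's top and the next shelf's underside is 305 mm.


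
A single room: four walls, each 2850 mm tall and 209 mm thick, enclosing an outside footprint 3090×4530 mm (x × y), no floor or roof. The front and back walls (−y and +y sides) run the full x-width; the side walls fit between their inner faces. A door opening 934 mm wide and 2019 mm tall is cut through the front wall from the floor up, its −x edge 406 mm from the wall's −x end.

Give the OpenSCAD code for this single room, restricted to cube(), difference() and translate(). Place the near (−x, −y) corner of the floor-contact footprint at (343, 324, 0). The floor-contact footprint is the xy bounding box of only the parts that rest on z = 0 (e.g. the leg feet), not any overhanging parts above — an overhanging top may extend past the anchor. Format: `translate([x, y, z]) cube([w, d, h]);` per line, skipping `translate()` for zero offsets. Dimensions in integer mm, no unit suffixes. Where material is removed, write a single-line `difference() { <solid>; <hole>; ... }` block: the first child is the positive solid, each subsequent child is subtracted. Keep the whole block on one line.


difference() { translate([343, 324, 0]) cube([3090, 209, 2850]); translate([749, 324, 0]) cube([934, 209, 2019]); }
translate([343, 4645, 0]) cube([3090, 209, 2850]);
translate([343, 533, 0]) cube([209, 4112, 2850]);
translate([3224, 533, 0]) cube([209, 4112, 2850]);


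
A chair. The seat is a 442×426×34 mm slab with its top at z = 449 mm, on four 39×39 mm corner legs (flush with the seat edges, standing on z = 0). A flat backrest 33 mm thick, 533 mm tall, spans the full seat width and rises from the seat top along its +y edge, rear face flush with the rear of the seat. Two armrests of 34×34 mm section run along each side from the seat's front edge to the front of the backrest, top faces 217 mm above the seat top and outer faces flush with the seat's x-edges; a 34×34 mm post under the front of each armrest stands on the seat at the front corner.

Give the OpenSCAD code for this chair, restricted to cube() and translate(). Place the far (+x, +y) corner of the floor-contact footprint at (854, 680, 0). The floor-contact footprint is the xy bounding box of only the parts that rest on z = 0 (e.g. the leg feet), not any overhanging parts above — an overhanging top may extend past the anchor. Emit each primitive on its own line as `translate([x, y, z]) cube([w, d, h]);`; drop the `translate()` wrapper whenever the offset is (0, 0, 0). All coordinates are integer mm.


translate([412, 254, 415]) cube([442, 426, 34]);
translate([412, 254, 0]) cube([39, 39, 415]);
translate([815, 254, 0]) cube([39, 39, 415]);
translate([412, 641, 0]) cube([39, 39, 415]);
translate([815, 641, 0]) cube([39, 39, 415]);
translate([412, 647, 449]) cube([442, 33, 533]);
translate([412, 254, 632]) cube([34, 393, 34]);
translate([820, 254, 632]) cube([34, 393, 34]);
translate([412, 254, 449]) cube([34, 34, 183]);
translate([820, 254, 449]) cube([34, 34, 183]);


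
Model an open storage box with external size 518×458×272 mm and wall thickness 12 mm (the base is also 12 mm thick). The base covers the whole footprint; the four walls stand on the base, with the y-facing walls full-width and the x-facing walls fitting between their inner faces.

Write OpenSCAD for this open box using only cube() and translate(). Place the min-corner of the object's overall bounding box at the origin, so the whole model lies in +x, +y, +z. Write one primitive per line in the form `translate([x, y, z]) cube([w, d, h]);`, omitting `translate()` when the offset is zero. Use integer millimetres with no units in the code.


cube([518, 458, 12]);
translate([0, 0, 12]) cube([518, 12, 260]);
translate([0, 446, 12]) cube([518, 12, 260]);
translate([0, 12, 12]) cube([12, 434, 260]);
translate([506, 12, 12]) cube([12, 434, 260]);


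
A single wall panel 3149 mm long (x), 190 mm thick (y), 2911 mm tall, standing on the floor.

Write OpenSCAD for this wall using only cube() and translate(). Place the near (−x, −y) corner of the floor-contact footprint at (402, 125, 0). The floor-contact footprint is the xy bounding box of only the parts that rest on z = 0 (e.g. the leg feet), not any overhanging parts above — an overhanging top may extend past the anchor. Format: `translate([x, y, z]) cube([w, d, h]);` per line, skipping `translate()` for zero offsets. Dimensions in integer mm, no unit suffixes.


translate([402, 125, 0]) cube([3149, 190, 2911]);


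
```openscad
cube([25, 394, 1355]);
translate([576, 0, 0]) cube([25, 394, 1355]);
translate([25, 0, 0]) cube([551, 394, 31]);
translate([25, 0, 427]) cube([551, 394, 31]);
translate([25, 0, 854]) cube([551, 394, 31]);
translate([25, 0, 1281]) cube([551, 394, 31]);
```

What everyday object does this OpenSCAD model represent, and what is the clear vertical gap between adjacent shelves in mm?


A bookshelf. The clear shelf gap is 396 mm.

Two tall side panels with 4 horizontal boards between them — a bookshelf. The first two shelf undersides are at z = 0 and z = 427; with shelf thickness 31, the clear gap is 427 − 0 − 31 = 396 mm.


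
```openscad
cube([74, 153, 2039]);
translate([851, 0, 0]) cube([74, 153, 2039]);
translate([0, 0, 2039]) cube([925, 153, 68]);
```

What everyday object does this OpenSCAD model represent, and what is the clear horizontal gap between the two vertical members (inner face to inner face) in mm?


A door frame. The clear opening width is 777 mm.

Two 2039 mm tall posts with a header on top — a door frame. The left jamb is 74 mm wide at x = 0; the right jamb starts at x = 851. The clear opening is 851 − 74 = 777 mm.


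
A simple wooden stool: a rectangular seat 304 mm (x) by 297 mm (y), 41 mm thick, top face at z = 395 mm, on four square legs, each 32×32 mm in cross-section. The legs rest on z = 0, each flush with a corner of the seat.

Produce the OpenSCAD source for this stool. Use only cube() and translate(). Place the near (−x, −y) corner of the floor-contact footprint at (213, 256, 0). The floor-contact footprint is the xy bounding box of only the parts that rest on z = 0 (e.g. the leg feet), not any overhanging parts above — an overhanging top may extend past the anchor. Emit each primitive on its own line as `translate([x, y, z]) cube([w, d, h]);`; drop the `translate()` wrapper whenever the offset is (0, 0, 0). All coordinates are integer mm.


// leg_h = 395 - 41 = 354
translate([213, 256, 354]) cube([304, 297, 41]);
translate([213, 256, 0]) cube([32, 32, 354]);
translate([485, 256, 0]) cube([32, 32, 354]);
translate([213, 521, 0]) cube([32, 32, 354]);
translate([485, 521, 0]) cube([32, 32, 354]);
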